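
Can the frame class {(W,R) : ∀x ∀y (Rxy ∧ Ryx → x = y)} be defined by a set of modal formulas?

Modal frame validity is preserved under surjective bounded morphisms.
The 8-cycle (worlds a,b,c,d,e,f,g,h with a→b→c→d→e→f→g→h→a) is antisymmetric. Sending even-indexed worlds to • and odd-indexed worlds to ∘ is a surjective bounded morphism onto the two-world frame with •↔∘, which is not antisymmetric.
Hence antisymmetry is not modally definable.

No — not modally definable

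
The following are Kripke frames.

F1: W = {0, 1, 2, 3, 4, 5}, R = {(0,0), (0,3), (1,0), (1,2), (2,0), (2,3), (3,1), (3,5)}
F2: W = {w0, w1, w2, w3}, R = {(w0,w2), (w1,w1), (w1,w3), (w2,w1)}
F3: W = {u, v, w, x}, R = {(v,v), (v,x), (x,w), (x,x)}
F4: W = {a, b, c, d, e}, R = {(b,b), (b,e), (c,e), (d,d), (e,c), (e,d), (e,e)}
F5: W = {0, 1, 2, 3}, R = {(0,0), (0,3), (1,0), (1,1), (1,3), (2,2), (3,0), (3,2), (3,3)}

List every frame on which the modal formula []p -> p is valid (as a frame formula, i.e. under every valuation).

F5

Frame correspondent (Sahlqvist): forall x Rxx — i.e. reflexivity.
F1: fails — world 1 does not see itself.
F2: fails — world w0 does not see itself.
F3: fails — world u does not see itself.
F4: fails — world a does not see itself.
F5: holds.
Valid on: F5.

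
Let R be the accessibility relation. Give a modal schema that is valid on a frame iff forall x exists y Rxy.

The condition is seriality. The D schema □r → ◇r defines it.
Suppose □r→◇r is valid. At any x set V(r)=W. Then □r at x, so ◇r at x, so x has a successor.

□r → ◇r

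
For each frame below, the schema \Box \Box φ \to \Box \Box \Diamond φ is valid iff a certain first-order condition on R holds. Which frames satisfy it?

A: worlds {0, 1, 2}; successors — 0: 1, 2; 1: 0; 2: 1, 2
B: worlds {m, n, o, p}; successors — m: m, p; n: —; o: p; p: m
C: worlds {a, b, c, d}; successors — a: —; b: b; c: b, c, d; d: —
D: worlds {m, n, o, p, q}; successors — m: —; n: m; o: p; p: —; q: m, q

B

Frame correspondent (Sahlqvist): \forall x \forall z (x R^2 z \to \exists w (x R^2 w \wedge zRw)) — i.e. a generalized confluence (Geach) condition.
A: fails — 1R²1 but no w with 1R²w and 1Rw.
B: holds.
C: fails — cR²d but no w with cR²w and dRw.
D: fails — qR²m but no w with qR²w and mRw.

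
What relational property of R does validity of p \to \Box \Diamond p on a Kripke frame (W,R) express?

This is the B axiom.
Its frame correspondent is symmetry — \forall x \forall y (Rxy \to Ryx).

Symmetry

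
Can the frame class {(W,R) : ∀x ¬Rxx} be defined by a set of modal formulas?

Not modally definable

If a class were modally definable it would be closed under surjective bounded morphisms (Goldblatt–Thomason).
The 3-cycle (worlds a,b,c with a→b→c→a) is irreflexive, and the map sending every world to a single reflexive point • is a surjective bounded morphism (forth: every edge maps to (•,•); back: every world has a successor). So any modal formula valid on the 3-cycle is also valid on the reflexive point, which is not irreflexive.
So no modal formula (or set of formulas) defines exactly the irreflexive frames.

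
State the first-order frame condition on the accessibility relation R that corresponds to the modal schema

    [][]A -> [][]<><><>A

This is a Sahlqvist (Geach-type) schema ◇^0□^2A → □^2◇^3A.
First-order correspondent: forall x forall z (x R^2 z -> exists w (x R^2 w & z R^3 w)).

forall x forall z (x R^2 z -> exists w (x R^2 w & z R^3 w))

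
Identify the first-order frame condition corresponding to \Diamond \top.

seriality: \forall x \exists y Rxy

This schema is equivalent to the D axiom □φ → ◇φ.
Its frame correspondent is seriality — \forall x \exists y Rxy.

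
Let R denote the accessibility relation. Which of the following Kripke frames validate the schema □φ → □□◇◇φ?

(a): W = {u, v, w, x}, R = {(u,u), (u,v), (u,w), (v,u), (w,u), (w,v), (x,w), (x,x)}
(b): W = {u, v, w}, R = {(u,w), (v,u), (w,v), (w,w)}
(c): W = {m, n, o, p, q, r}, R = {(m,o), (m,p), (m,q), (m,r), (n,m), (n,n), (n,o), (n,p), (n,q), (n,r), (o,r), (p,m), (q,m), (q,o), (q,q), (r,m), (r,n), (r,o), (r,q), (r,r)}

Frame correspondent (Sahlqvist): ∀x ∀z (xR²z → ∃w (xRw ∧ zR²w)) — i.e. a generalized confluence (Geach) condition.
(a): ✓.
(b): ✓.
(c): fails — pR²p but no w with pRw and pR²w.

(a), (b)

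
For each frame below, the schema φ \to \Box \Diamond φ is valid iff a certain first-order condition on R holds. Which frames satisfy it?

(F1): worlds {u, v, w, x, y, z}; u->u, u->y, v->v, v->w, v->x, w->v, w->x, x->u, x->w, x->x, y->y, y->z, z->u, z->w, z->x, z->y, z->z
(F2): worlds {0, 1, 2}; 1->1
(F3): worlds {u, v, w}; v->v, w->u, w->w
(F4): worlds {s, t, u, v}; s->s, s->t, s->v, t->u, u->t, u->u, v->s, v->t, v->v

(F2)

Frame correspondent (Sahlqvist): \forall x \forall y (Rxy \to Ryx) — i.e. symmetry.
(F1): fails — Rzx but not Rxz.
(F2): holds.
(F3): fails — Rwu but not Ruw.
(F4): fails — Rvt but not Rtv.
Valid on: (F2).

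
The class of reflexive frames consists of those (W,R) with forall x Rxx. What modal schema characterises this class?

□s → s

A defining formula is □s → s (the T axiom).
Suppose □s→s is valid. At any x set V(s)={w : Rxw}. Then □s holds at x, so s holds at x, i.e. Rxx.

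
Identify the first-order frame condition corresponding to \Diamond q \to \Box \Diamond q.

the Euclidean property

This is the 5 axiom.
It corresponds to the Euclidean property: \forall x \forall y \forall z (Rxy \wedge Rxz \to Ryz).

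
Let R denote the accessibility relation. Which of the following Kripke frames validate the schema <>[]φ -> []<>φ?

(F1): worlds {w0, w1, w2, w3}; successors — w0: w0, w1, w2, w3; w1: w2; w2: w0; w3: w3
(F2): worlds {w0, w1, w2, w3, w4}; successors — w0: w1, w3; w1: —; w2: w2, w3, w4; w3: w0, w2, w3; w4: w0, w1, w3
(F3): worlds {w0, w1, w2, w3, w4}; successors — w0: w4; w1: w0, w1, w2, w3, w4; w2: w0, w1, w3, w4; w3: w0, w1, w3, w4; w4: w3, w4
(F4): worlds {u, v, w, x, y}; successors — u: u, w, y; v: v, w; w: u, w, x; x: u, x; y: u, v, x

(F3)

Frame correspondent (Sahlqvist): forall x forall y forall z (Rxy & Rxz -> exists w (Ryw & Rzw)) — i.e. convergence.
(F1): fails — Rw0w1 and Rw0w2 but w1 and w2 have no common successor.
(F2): fails — Rw0w1 and Rw0w1 but w1 and w1 have no common successor.
(F3): holds.
(F4): fails — Ryx and Ryv but x and v have no common successor.
Valid on: (F3).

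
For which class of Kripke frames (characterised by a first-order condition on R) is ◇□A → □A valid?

This is a form of the 5 axiom.
It corresponds to the Euclidean property: ∀x ∀y ∀z (Rxy ∧ Rxz → Ryz).

the Euclidean property: ∀x ∀y ∀z (Rxy ∧ Rxz → Ryz)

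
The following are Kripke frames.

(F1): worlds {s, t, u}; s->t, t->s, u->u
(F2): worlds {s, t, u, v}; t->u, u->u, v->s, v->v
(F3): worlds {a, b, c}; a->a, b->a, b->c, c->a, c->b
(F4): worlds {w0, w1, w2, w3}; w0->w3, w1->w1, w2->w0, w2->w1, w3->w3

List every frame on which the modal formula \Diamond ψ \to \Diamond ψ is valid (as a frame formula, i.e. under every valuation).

(F1), (F2), (F3), (F4)

The schema corresponds to a generalized confluence (Geach) condition: \forall x \forall y (xRy \to \exists w (y = w \wedge xRw)).
(F1): condition met.
(F2): condition met.
(F3): condition met.
(F4): condition met.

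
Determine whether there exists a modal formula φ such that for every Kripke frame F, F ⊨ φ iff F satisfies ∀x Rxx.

Yes, by □q → q

The condition is reflexivity. A defining modal formula is □q → q.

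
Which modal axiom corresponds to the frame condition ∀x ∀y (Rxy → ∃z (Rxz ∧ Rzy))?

This is density; the standard corresponding axiom is C4: □□p → □p.
Suppose □□p→□p is valid. Take Rxy and set V(p)={w : xR²w}. Then □□p at x, so □p at x, so p at y, i.e. ∃z(Rxz∧Rzy).

□□p → □p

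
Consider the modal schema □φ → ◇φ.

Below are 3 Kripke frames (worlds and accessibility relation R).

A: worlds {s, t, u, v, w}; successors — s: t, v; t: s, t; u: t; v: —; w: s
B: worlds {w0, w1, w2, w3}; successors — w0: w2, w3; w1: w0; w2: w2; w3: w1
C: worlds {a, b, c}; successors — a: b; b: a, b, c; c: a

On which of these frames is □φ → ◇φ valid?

B, C

This is the axiom for seriality; its first-order frame correspondent is ∀x ∃y Rxy.
A: fails — world v has no successor.
B: satisfies the condition.
C: satisfies the condition.
Valid on: B, C.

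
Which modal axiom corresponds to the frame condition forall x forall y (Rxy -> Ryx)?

r → □◇r

This is symmetry; the standard corresponding axiom is B: r → □◇r.
Suppose r→□◇r is valid. Take Rxy and set V(r)={x}. Then r at x, so □◇r at x, so ◇r at y, so some z with Ryz has r; z=x, i.e. Ryx.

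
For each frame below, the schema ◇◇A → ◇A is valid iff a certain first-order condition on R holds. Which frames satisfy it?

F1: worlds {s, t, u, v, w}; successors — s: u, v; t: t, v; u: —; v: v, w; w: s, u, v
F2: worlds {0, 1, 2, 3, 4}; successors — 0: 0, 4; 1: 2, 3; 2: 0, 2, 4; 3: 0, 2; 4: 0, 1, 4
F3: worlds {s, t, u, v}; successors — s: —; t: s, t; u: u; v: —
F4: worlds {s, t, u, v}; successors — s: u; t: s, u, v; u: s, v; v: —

F3

Frame correspondent (Sahlqvist): ∀x ∀y (xR²y → ∃w (y = w ∧ xRw)) — i.e. a generalized confluence (Geach) condition.
F1: fails — sR²w but no w* with w=w* and sRw*.
F2: fails — 0R²1 but no w with 1=w and 0Rw.
F3: ✓.
F4: fails — sR²s but no w with s=w and sRw.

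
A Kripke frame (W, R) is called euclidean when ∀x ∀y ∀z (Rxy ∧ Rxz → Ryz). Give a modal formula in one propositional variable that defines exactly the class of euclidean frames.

The condition is the Euclidean property. The 5 schema ◇ψ → □◇ψ defines it.
Suppose ◇ψ→□◇ψ is valid. Take Rxy, Rxz and set V(ψ)={y}. Then ◇ψ at x, so □◇ψ at x, so ◇ψ at z, so some w with Rzw has ψ; w=y, i.e. Rzy. By symmetry of the argument, Ryz.

◇ψ → □◇ψ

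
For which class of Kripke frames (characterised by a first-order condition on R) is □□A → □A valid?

density: ∀x ∀y (Rxy → ∃z (Rxz ∧ Rzy))

This schema is the C4 axiom.
Its frame correspondent is density — ∀x ∀y (Rxy → ∃z (Rxz ∧ Rzy)).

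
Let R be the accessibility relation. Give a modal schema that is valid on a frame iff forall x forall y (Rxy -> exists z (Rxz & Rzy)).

A defining formula is □□ψ → □ψ (the C4 axiom).
Suppose □□ψ→□ψ is valid. Take Rxy and set V(ψ)={w : xR²w}. Then □□ψ at x, so □ψ at x, so ψ at y, i.e. ∃z(Rxz∧Rzy).

□□ψ → □ψ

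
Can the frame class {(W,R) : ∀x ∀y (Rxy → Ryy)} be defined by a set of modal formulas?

Yes — defined by □(□p → p)

Yes: it is shift-reflexivity, defined by the T□ schema □(□p → p).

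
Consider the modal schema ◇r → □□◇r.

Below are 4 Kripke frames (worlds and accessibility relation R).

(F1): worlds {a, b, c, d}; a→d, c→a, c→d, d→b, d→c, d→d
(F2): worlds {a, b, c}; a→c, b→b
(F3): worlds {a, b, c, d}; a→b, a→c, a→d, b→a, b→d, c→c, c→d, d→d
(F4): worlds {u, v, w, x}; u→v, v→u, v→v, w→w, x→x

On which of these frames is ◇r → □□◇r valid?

(F2)

Frame correspondent (Sahlqvist): ∀x ∀y ∀z ((xRy ∧ xR²z) → ∃w (y = w ∧ zRw)) — i.e. a generalized confluence (Geach) condition.
(F1): fails — aRd, aR²b but no w with d=w and bRw.
(F2): condition met.
(F3): fails — aRb, aR²c but no w with b=w and cRw.
(F4): fails — vRu, vR²u but no t with u=t and uRt.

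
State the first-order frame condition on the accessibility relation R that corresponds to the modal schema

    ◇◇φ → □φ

This is a Sahlqvist (Geach-type) schema ◇^2□^0φ → □^1◇^0φ.
Minimal-valuation argument: fix x; take any y with xR^2y and any z with xR^1z. Set V(φ) to the set of worlds R-reachable from y in exactly 0 steps. Then □^0φ holds at y, so the antecedent holds at x; validity forces ◇^0φ at z, giving a w with zR^0w and yR^0w.
First-order correspondent: ∀x ∀y ∀z ((xR²y ∧ xRz) → ∃w (y = w ∧ z = w)).

∀x ∀y ∀z ((xR²y ∧ xRz) → ∃w (y = w ∧ z = w))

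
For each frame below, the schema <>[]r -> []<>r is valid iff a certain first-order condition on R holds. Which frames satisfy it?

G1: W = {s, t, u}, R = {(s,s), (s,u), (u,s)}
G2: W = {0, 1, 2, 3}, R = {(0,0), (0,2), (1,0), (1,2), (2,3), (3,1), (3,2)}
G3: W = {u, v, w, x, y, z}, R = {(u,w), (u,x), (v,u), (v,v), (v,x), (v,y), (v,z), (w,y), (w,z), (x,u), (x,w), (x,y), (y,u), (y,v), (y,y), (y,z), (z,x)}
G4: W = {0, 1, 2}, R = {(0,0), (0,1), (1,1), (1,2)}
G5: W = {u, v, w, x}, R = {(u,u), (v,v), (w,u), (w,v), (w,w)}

G1

Frame correspondent (Sahlqvist): forall x forall y forall z (Rxy & Rxz -> exists w (Ryw & Rzw)) — i.e. convergence.
G1: satisfies the condition.
G2: fails — R00 and R02 but 0 and 2 have no common successor.
G3: fails — Rvz and Rvx but z and x have no common successor.
G4: fails — R11 and R12 but 1 and 2 have no common successor.
G5: fails — Rwu and Rwv but u and v have no common successor.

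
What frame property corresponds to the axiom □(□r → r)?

Shift-reflexivity

Suppose □(□r→r) is valid. Take Rxy and set V(r)={w : Ryw}. Then at y, □r holds; since □(□r→r) at x, □r→r at y, so r at y, i.e. Ryy.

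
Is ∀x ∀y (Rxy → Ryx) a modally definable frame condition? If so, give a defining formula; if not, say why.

Yes: it is symmetry, defined by the B schema q → □◇q.

Yes — defined by q → □◇q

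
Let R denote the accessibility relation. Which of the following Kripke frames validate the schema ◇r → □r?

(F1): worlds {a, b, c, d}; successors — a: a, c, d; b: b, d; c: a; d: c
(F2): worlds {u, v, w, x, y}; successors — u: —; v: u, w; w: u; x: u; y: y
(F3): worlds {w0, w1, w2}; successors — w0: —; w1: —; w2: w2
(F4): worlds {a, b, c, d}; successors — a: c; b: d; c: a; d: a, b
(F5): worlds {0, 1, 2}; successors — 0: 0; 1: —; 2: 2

(F3), (F5)

This is the axiom for partial functionality; its first-order frame correspondent is ∀x ∀y ∀z (Rxy ∧ Rxz → y = z).
(F1): fails — a sees both a and c.
(F2): fails — v sees both u and w.
(F3): condition met.
(F4): fails — d sees both a and b.
(F5): condition met.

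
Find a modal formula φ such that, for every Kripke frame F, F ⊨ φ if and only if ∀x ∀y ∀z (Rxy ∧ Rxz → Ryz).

◇s → □◇s

A defining formula is ◇s → □◇s (the 5 axiom).
Suppose ◇s→□◇s is valid. Take Rxy, Rxz and set V(s)={y}. Then ◇s at x, so □◇s at x, so ◇s at z, so some w with Rzw has s; w=y, i.e. Rzy. By symmetry of the argument, Ryz.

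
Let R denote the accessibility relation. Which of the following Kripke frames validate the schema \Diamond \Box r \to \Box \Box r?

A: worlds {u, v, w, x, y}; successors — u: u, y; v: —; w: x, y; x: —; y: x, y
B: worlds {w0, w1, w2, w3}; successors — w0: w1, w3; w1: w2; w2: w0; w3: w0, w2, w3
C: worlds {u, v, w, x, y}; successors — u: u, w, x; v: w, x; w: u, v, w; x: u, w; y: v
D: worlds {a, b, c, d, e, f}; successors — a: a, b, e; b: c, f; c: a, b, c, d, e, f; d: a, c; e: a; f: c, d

none

Frame correspondent (Sahlqvist): \forall x \forall y \forall z ((xRy \wedge x R^2 z) \to \exists w (yRw \wedge z = w)) — i.e. a generalized confluence (Geach) condition.
A: fails — uRu, uR²x but no t with uRt and x=t.
B: fails — w0Rw1, w0R²w0 but no w with w1Rw and w0=w.
C: fails — uRu, uR²v but no t with uRt and v=t.
D: fails — aRa, aR²c but no w with aRw and c=w.
Valid on no frame.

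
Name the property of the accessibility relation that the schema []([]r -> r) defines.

Suppose □(□r→r) is valid. Take Rxy and set V(r)={w : Ryw}. Then at y, □r holds; since □(□r→r) at x, □r→r at y, so r at y, i.e. Ryy.

shift-reflexivity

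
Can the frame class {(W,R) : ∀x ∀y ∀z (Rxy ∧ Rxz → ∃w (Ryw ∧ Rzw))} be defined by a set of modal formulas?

Definable; ◇□p → □◇p defines it

This is a Sahlqvist condition; the .2 axiom ◇□p → □◇p defines it.
Suppose ◇□p→□◇p is valid. Take Rxy, Rxz and set V(p)={w : Ryw}. Then □p at y so ◇□p at x, so □◇p at x, so ◇p at z, giving w with Rzw and Ryw.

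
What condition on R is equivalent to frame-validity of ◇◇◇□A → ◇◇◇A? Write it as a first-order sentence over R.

This is a Sahlqvist (Geach-type) schema ◇^3□^1A → □^0◇^3A.
First-order correspondent: ∀x ∀y (xR³y → ∃w (yRw ∧ xR³w)).

∀x ∀y (xR³y → ∃w (yRw ∧ xR³w))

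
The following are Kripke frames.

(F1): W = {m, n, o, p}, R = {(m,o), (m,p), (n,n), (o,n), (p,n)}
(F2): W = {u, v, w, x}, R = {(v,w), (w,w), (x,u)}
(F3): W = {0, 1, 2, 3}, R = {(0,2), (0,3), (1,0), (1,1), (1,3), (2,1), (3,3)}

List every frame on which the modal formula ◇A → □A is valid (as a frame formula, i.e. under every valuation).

The schema corresponds to partial functionality: ∀x ∀y ∀z (Rxy ∧ Rxz → y = z).
(F1): fails — m sees both o and p.
(F2): satisfies the condition.
(F3): fails — 0 sees both 2 and 3.
Valid on: (F2).

(F2)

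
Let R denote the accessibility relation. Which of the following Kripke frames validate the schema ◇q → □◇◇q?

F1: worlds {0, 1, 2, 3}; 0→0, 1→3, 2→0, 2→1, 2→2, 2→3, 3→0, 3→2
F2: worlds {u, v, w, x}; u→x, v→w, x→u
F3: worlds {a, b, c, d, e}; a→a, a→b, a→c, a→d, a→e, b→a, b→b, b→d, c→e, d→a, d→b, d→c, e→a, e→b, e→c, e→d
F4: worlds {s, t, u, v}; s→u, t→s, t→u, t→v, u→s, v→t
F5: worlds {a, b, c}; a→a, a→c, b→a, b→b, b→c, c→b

Frame correspondent (Sahlqvist): ∀x ∀y ∀z ((xRy ∧ xRz) → ∃w (y = w ∧ zR²w)) — i.e. a generalized confluence (Geach) condition.
F1: fails — 2R1, 2R0 but no w with 1=w and 0R²w.
F2: fails — vRw, vRw but no t with w=t and wR²t.
F3: fails — aRe, aRc but no w with e=w and cR²w.
F4: fails — tRs, tRu but no w with s=w and uR²w.
F5: holds.

F5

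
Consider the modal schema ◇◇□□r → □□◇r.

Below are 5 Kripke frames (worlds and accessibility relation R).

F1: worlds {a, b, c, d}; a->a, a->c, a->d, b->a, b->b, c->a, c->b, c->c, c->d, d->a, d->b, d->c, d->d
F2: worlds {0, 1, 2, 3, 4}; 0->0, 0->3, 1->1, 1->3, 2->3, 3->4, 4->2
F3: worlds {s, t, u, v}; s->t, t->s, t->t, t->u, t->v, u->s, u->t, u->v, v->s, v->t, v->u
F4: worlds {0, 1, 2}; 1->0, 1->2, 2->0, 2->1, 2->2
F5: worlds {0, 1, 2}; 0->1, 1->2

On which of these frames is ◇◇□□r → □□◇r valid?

This is the axiom for a generalized confluence (Geach) condition; its first-order frame correspondent is ∀x ∀y ∀z ((xR²y ∧ xR²z) → ∃w (yR²w ∧ zRw)).
F1: condition met.
F2: fails — 0R²0, 0R²4 but no w with 0R²w and 4Rw.
F3: condition met.
F4: fails — 1R²0, 1R²0 but no w with 0R²w and 0Rw.
F5: fails — 0R²2, 0R²2 but no w with 2R²w and 2Rw.
Valid on: F1, F3.

F1, F3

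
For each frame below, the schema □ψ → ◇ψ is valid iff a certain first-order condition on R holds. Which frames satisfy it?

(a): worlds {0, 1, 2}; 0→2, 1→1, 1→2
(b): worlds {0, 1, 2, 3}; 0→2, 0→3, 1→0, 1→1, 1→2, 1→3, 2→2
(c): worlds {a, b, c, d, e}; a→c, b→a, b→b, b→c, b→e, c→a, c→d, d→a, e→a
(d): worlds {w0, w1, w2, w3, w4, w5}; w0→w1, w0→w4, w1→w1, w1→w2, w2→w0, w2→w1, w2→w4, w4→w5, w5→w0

This is the axiom for seriality; its first-order frame correspondent is ∀x ∃y Rxy.
(a): fails — world 2 has no successor.
(b): fails — world 3 has no successor.
(c): satisfies the condition.
(d): fails — world w3 has no successor.

(c)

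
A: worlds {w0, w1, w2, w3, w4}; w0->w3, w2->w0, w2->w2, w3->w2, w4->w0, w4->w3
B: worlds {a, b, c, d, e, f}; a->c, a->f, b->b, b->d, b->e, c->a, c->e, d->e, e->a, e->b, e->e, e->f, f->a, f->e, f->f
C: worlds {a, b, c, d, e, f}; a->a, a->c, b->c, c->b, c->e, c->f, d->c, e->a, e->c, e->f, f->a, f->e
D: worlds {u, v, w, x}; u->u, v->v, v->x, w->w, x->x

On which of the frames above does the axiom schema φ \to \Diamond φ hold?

D

Frame correspondent (Sahlqvist): \forall x Rxx — i.e. reflexivity.
A: fails — world w0 does not see itself.
B: fails — world a does not see itself.
C: fails — world b does not see itself.
D: condition met.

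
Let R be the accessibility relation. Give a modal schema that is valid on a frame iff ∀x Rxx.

The condition is reflexivity. The T schema □s → s defines it.

□s → s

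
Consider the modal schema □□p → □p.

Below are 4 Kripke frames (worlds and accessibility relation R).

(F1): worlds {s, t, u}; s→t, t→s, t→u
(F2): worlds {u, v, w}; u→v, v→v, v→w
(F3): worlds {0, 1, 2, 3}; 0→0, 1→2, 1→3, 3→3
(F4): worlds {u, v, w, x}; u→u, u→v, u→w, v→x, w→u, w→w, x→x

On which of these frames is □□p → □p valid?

(F2), (F4)

Frame correspondent (Sahlqvist): ∀x ∀y (Rxy → ∃z (Rxz ∧ Rzy)) — i.e. density.
(F1): fails — Rtu but no z with Rtz and Rzu.
(F2): ✓.
(F3): fails — R12 but no z with R1z and Rz2.
(F4): ✓.
Valid on: (F2), (F4).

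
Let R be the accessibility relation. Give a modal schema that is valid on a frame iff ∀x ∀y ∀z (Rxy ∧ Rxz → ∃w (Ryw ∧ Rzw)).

The condition is convergence. The .2 schema ◇□s → □◇s defines it.
Suppose ◇□s→□◇s is valid. Take Rxy, Rxz and set V(s)={w : Ryw}. Then □s at y so ◇□s at x, so □◇s at x, so ◇s at z, giving w with Rzw and Ryw.

◇□s → □◇s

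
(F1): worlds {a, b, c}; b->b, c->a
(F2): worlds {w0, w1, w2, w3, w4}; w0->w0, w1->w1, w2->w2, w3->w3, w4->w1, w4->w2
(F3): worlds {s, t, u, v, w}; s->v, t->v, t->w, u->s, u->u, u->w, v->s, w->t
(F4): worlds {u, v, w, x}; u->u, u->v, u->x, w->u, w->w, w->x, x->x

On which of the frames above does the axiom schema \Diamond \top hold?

(F2), (F3)

This is the axiom for seriality; its first-order frame correspondent is \forall x \exists y Rxy.
(F1): fails — world a has no successor.
(F2): satisfies the condition.
(F3): satisfies the condition.
(F4): fails — world v has no successor.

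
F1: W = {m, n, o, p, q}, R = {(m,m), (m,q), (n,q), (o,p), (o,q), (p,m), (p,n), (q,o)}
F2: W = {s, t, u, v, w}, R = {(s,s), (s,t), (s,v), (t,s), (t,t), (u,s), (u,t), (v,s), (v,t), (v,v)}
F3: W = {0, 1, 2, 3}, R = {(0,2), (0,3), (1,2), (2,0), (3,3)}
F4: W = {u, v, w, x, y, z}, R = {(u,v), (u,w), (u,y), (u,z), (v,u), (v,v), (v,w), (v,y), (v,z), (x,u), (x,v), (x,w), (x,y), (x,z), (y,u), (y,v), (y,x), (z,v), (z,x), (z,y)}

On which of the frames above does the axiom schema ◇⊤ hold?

The schema corresponds to seriality: ∀x ∃y Rxy.
F1: satisfies the condition.
F2: fails — world w has no successor.
F3: satisfies the condition.
F4: fails — world w has no successor.
Valid on: F1, F3.

F1, F3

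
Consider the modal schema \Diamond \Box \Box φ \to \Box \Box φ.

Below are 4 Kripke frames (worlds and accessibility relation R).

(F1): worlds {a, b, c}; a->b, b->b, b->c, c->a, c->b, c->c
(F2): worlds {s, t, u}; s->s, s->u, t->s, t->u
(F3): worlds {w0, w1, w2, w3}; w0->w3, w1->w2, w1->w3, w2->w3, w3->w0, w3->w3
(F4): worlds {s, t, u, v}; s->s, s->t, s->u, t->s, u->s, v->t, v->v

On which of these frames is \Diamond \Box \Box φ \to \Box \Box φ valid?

(F3)

This is the axiom for a generalized confluence (Geach) condition; its first-order frame correspondent is \forall x \forall y \forall z ((xRy \wedge x R^2 z) \to \exists w (y R^2 w \wedge z = w)).
(F1): fails — cRa, cR²a but no w with aR²w and a=w.
(F2): fails — sRu, sR²s but no w with uR²w and s=w.
(F3): ✓.
(F4): fails — vRt, vR²v but no w with tR²w and v=w.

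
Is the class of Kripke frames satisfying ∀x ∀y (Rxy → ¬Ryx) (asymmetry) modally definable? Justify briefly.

No — not modally definable

If a class were modally definable it would be closed under surjective bounded morphisms (Goldblatt–Thomason).
The 3-cycle (worlds w0,w1,w2 with w0→w1→w2→w0) is asymmetric. Mapping every world to a single reflexive point • is a surjective bounded morphism, and the reflexive point is not asymmetric (R•• but asymmetry requires ¬R••).
Hence asymmetry is not modally definable.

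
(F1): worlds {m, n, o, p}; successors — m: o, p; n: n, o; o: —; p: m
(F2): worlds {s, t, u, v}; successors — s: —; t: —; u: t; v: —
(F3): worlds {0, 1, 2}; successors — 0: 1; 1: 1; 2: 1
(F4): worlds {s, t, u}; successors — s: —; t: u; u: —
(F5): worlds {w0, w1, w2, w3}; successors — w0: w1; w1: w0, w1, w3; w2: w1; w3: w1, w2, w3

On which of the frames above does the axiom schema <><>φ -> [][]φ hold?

(F2), (F3), (F4)

The schema corresponds to a generalized confluence (Geach) condition: forall x forall y forall z ((x R^2 y & x R^2 z) -> exists w (y = w & z = w)).
(F1): fails — nR²n, nR²o but n ≠ o.
(F2): satisfies the condition.
(F3): satisfies the condition.
(F4): satisfies the condition.
(F5): fails — w0R²w0, w0R²w1 but w0 ≠ w1.
Valid on: (F2), (F3), (F4).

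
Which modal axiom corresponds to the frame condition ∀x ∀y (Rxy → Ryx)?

The condition is symmetry. The B schema r → □◇r defines it.
Suppose r→□◇r is valid. Take Rxy and set V(r)={x}. Then r at x, so □◇r at x, so ◇r at y, so some z with Ryz has r; z=x, i.e. Ryx.

r → □◇r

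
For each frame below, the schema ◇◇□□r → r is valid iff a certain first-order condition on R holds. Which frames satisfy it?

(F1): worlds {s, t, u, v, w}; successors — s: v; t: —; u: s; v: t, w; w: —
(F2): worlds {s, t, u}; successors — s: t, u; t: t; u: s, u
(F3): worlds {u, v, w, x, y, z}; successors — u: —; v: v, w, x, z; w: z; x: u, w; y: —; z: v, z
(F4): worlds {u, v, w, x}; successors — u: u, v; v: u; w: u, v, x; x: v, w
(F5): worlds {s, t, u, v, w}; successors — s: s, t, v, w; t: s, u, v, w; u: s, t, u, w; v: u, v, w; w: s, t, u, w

(F5)

The schema corresponds to a generalized confluence (Geach) condition: ∀x ∀y (xR²y → ∃w (yR²w ∧ x = w)).
(F1): fails — sR²t but no w* with tR²w* and s=w*.
(F2): fails — sR²t but no w with tR²w and s=w.
(F3): fails — vR²u but no t with uR²t and v=t.
(F4): fails — wR²u but no t with uR²t and w=t.
(F5): holds.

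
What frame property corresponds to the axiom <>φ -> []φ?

Partial functionality

This is the CD axiom.
It corresponds to partial functionality: forall x forall y forall z (Rxy & Rxz -> y = z).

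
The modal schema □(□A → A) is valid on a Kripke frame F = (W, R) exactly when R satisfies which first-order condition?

Suppose □(□A→A) is valid. Take Rxy and set V(A)={w : Ryw}. Then at y, □A holds; since □(□A→A) at x, □A→A at y, so A at y, i.e. Ryy.
The converse is a direct semantic check.
So the correspondent is shift-reflexivity.

shift-reflexivity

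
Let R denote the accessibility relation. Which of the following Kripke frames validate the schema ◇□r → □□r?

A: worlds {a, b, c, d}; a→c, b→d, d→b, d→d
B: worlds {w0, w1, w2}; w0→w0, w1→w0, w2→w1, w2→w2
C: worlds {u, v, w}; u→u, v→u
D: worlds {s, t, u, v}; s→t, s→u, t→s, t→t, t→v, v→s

C

Frame correspondent (Sahlqvist): ∀x ∀y ∀z ((xRy ∧ xR²z) → ∃w (yRw ∧ z = w)) — i.e. a generalized confluence (Geach) condition.
A: fails — dRb, dR²b but no w with bRw and b=w.
B: fails — w2Rw1, w2R²w1 but no w with w1Rw and w1=w.
C: satisfies the condition.
D: fails — sRu, sR²s but no w with uRw and s=w.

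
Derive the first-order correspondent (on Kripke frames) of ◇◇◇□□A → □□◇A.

∀x ∀y ∀z ((xR³y ∧ xR²z) → ∃w (yR²w ∧ zRw))

This is a Sahlqvist (Geach-type) schema ◇^3□^2A → □^2◇^1A.
First-order correspondent: ∀x ∀y ∀z ((xR³y ∧ xR²z) → ∃w (yR²w ∧ zRw)).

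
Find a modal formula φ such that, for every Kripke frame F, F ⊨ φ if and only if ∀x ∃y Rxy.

□ψ → ◇ψ

The condition is seriality. The D schema □ψ → ◇ψ defines it.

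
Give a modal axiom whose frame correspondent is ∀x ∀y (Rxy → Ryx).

The condition is symmetry. The B schema p → □◇p defines it.
Suppose p→□◇p is valid. Take Rxy and set V(p)={x}. Then p at x, so □◇p at x, so ◇p at y, so some z with Ryz has p; z=x, i.e. Ryx.

p → □◇p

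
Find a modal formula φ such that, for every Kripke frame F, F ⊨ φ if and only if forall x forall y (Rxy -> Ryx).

The condition is symmetry. The B schema s → □◇s defines it.
Suppose s→□◇s is valid. Take Rxy and set V(s)={x}. Then s at x, so □◇s at x, so ◇s at y, so some z with Ryz has s; z=x, i.e. Ryx.

s → □◇s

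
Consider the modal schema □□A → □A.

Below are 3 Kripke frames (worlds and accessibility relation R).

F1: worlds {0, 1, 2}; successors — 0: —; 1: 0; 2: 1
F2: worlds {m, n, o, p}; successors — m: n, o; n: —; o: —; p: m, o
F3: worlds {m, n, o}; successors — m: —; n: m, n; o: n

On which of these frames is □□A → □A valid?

F3

Frame correspondent (Sahlqvist): ∀x ∀y (Rxy → ∃z (Rxz ∧ Rzy)) — i.e. density.
F1: fails — R10 but no z with R1z and Rz0.
F2: fails — Rpm but no z with Rpz and Rzm.
F3: satisfies the condition.
Valid on: F3.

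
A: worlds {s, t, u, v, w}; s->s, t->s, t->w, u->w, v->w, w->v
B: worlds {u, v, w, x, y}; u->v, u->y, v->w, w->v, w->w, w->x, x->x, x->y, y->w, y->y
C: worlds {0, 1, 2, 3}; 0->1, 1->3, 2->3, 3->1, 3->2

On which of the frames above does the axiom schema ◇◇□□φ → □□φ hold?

C

This is the axiom for a generalized confluence (Geach) condition; its first-order frame correspondent is ∀x ∀y ∀z ((xR²y ∧ xR²z) → ∃w (yR²w ∧ z = w)).
A: fails — tR²s, tR²v but no w* with sR²w* and v=w*.
B: fails — vR²x, vR²v but no t with xR²t and v=t.
C: ✓.
Valid on: C.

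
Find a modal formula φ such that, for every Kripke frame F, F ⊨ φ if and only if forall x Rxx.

□q → q

This is reflexivity; the standard corresponding axiom is T: □q → q.
Suppose □q→q is valid. At any x set V(q)={w : Rxw}. Then □q holds at x, so q holds at x, i.e. Rxx.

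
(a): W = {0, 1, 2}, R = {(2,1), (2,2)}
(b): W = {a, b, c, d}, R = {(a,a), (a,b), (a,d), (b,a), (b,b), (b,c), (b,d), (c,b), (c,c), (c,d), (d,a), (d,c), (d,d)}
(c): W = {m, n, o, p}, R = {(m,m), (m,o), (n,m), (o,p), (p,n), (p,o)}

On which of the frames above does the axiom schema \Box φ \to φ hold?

This is the axiom for reflexivity; its first-order frame correspondent is \forall x Rxx.
(a): fails — world 0 does not see itself.
(b): holds.
(c): fails — world n does not see itself.
Valid on: (b).

(b)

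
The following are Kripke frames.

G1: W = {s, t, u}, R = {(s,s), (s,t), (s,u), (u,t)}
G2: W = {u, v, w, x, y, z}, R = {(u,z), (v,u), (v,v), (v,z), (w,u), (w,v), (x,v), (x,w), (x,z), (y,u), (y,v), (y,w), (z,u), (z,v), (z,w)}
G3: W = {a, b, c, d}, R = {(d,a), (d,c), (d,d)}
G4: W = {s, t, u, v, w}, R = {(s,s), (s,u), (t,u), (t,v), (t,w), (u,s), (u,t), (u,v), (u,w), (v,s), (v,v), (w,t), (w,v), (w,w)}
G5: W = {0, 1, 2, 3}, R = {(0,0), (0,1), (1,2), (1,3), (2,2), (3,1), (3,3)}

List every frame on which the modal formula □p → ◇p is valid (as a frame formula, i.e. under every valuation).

G2, G4, G5

Frame correspondent (Sahlqvist): ∀x ∃y Rxy — i.e. seriality.
G1: fails — world t has no successor.
G2: condition met.
G3: fails — world a has no successor.
G4: condition met.
G5: condition met.
Valid on: G2, G4, G5.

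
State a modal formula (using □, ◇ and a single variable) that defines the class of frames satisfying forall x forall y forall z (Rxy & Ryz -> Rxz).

This is transitivity; the standard corresponding axiom is 4: □r → □□r.

□r → □□r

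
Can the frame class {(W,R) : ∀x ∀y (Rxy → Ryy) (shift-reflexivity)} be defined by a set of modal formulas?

Definable; □(□p → p) defines it

Yes: it is shift-reflexivity, defined by the T□ schema □(□p → p).
Suppose □(□p→p) is valid. Take Rxy and set V(p)={w : Ryw}. Then at y, □p holds; since □(□p→p) at x, □p→p at y, so p at y, i.e. Ryy.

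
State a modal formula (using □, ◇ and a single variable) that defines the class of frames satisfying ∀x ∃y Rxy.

This is seriality; the standard corresponding axiom is D: □ψ → ◇ψ.
Suppose □ψ→◇ψ is valid. At any x set V(ψ)=W. Then □ψ at x, so ◇ψ at x, so x has a successor.

□ψ → ◇ψ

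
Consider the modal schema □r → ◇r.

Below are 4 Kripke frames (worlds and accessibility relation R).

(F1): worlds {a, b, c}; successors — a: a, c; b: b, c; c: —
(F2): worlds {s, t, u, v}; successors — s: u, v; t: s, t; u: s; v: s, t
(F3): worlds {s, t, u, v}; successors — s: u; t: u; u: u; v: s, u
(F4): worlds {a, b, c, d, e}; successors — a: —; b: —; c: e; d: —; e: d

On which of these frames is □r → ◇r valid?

(F2), (F3)

The schema corresponds to seriality: ∀x ∃y Rxy.
(F1): fails — world c has no successor.
(F2): holds.
(F3): holds.
(F4): fails — world a has no successor.
Valid on: (F2), (F3).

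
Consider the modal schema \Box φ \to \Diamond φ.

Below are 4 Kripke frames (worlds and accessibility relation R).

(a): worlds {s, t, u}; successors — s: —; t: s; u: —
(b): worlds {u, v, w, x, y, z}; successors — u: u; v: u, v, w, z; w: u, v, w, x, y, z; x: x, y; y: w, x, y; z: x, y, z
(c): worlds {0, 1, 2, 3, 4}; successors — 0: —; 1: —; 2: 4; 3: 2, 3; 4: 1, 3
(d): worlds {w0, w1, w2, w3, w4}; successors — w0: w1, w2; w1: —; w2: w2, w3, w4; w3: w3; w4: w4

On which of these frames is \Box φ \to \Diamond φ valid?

This is the axiom for seriality; its first-order frame correspondent is \forall x \exists y Rxy.
(a): fails — world s has no successor.
(b): holds.
(c): fails — world 0 has no successor.
(d): fails — world w1 has no successor.

(b)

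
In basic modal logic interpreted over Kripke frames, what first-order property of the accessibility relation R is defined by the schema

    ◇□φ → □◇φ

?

Suppose ◇□φ→□◇φ is valid. Take Rxy, Rxz and set V(φ)={w : Ryw}. Then □φ at y so ◇□φ at x, so □◇φ at x, so ◇φ at z, giving w with Rzw and Ryw.

convergence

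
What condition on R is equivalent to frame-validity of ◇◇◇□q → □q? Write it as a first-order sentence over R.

This is a Sahlqvist (Geach-type) schema ◇^3□^1q → □^1◇^0q.
Minimal-valuation argument: fix x; take any y with xR^3y and any z with xR^1z. Set V(q) to the set of worlds R-reachable from y in exactly 1 step. Then □^1q holds at y, so the antecedent holds at x; validity forces ◇^0q at z, giving a w with zR^0w and yR^1w.
First-order correspondent: ∀x ∀y ∀z ((xR³y ∧ xRz) → ∃w (yRw ∧ z = w)).

∀x ∀y ∀z ((xR³y ∧ xRz) → ∃w (yRw ∧ z = w))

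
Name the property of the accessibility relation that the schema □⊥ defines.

emptiness of R: ∀x ∀y ¬Rxy

□⊥ is valid iff no world has any successor (otherwise □⊥ fails at any world with one).
Conversely, on a frame with emptiness of R the schema holds at every world under every valuation.
So the correspondent is emptiness of R.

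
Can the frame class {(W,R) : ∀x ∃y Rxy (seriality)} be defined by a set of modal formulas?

Yes: it is seriality, defined by the D schema □p → ◇p.

Definable; □p → ◇p defines it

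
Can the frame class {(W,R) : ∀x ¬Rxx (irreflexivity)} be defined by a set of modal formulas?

Any modally definable frame class is closed under surjective bounded morphisms.
The 4-cycle (worlds 0,1,2,3 with 0→1→2→3→0) is irreflexive, and the map sending every world to a single reflexive point • is a surjective bounded morphism (forth: every edge maps to (•,•); back: every world has a successor). So any modal formula valid on the 4-cycle is also valid on the reflexive point, which is not irreflexive.
Hence irreflexivity is not modally definable.

No — not modally definable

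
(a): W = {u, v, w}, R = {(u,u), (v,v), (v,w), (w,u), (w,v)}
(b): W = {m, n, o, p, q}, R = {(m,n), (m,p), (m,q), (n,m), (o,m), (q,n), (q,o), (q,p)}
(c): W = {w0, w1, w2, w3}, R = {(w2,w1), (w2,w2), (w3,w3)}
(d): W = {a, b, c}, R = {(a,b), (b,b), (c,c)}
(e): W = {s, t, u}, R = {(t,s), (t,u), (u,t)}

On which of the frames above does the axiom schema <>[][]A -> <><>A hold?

(a), (d)

The schema corresponds to a generalized confluence (Geach) condition: forall x forall y (xRy -> exists w (y R^2 w & x R^2 w)).
(a): condition met.
(b): fails — mRp but no w with pR²w and mR²w.
(c): fails — w2Rw1 but no w with w1R²w and w2R²w.
(d): condition met.
(e): fails — tRs but no w with sR²w and tR²w.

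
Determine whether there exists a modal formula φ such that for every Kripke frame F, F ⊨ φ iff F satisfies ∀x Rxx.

This is a Sahlqvist condition; the T axiom □q → q defines it.

Yes — defined by □q → q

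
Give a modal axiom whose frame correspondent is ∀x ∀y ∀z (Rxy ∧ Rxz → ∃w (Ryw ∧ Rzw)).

A defining formula is ◇□p → □◇p (the .2 axiom).

◇□p → □◇p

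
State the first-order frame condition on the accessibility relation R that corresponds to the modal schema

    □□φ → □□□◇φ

∀x ∀z (xR³z → ∃w (xR²w ∧ zRw))

This is a Sahlqvist (Geach-type) schema ◇^0□^2φ → □^3◇^1φ.
First-order correspondent: ∀x ∀z (xR³z → ∃w (xR²w ∧ zRw)).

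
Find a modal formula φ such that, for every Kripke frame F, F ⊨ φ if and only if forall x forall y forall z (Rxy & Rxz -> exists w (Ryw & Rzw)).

◇□ψ → □◇ψ

The condition is convergence. The .2 schema ◇□ψ → □◇ψ defines it.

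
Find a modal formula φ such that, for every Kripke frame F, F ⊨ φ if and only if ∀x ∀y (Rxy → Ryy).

□(□ψ → ψ)

The condition is shift-reflexivity. The T□ schema □(□ψ → ψ) defines it.
Suppose □(□ψ→ψ) is valid. Take Rxy and set V(ψ)={w : Ryw}. Then at y, □ψ holds; since □(□ψ→ψ) at x, □ψ→ψ at y, so ψ at y, i.e. Ryy.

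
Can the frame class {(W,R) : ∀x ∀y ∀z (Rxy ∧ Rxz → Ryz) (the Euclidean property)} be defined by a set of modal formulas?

The condition is the Euclidean property. A defining modal formula is ◇q → □◇q.
Suppose ◇q→□◇q is valid. Take Rxy, Rxz and set V(q)={y}. Then ◇q at x, so □◇q at x, so ◇q at z, so some w with Rzw has q; w=y, i.e. Rzy. By symmetry of the argument, Ryz.

Yes — defined by ◇q → □◇q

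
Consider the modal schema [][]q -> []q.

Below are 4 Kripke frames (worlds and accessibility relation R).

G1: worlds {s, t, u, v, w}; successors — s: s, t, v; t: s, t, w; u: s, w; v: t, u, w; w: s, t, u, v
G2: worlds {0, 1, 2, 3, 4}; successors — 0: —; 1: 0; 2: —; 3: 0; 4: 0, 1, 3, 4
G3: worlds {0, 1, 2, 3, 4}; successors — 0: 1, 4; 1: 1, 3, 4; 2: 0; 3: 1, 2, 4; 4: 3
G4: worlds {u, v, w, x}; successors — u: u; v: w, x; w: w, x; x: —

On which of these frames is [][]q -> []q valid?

Frame correspondent (Sahlqvist): forall x forall y (Rxy -> exists z (Rxz & Rzy)) — i.e. density.
G1: fails — Ruw but no z with Ruz and Rzw.
G2: fails — R10 but no z with R1z and Rz0.
G3: fails — R32 but no z with R3z and Rz2.
G4: holds.

G4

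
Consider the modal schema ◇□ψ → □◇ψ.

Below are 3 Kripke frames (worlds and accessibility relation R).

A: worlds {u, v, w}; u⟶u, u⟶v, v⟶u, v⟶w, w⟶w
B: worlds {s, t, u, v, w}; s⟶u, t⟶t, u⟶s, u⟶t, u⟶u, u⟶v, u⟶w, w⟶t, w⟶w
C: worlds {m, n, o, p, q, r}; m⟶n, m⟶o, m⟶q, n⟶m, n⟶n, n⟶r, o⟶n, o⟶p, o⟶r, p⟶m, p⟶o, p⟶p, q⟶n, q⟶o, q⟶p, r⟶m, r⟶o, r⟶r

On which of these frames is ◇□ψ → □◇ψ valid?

This is the axiom for convergence; its first-order frame correspondent is ∀x ∀y ∀z (Rxy ∧ Rxz → ∃w (Ryw ∧ Rzw)).
A: fails — Rvw and Rvu but w and u have no common successor.
B: fails — Ruv and Ruv but v and v have no common successor.
C: holds.

C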